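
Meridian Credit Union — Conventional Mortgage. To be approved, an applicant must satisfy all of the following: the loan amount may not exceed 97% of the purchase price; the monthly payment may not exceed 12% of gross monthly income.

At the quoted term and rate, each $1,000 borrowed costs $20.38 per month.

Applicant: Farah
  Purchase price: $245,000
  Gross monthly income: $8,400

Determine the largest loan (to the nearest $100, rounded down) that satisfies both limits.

Payment cap: 12% × $8,400 = $1,008/month.
At $20.38 per $1,000, that supports 1,008/20.38 × 1,000 ≈ $49,460 → $49,400.
LTV cap: 97% × $245,000 = $237,650 → $237,600.
Binding constraint: payment-to-income.

$49,400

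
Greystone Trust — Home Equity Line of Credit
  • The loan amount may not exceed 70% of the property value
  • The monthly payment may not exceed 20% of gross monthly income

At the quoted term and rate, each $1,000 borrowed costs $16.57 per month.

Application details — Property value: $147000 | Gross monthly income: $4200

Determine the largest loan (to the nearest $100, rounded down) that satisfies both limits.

$50,600

Payment cap: 20% × $4,200 = $840/month.
At $16.57 per $1,000, that supports 840/16.57 × 1,000 ≈ $50,694 → $50,600.
LTV cap: 70% × $147,000 = $102,900 → $102,900.
Binding constraint: payment-to-income.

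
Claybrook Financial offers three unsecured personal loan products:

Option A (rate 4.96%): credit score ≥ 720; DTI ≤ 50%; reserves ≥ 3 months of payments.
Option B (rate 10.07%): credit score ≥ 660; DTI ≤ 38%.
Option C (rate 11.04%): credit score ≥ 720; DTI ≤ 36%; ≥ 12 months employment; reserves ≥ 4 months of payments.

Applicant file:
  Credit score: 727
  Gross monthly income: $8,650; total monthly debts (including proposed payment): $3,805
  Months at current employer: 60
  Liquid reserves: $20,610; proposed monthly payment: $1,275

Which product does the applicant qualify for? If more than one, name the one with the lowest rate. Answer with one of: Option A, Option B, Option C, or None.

Option A

DTI = 3,805/8,650 = 44%.
Reserves = 20,610/1,275 = 16.2 months.
Option A: score 727 ≥ 720; DTI 44% ≤ 50%; reserves 16.2 ≥ 3 mo → qualifies.
Option B: score 727 ≥ 660; DTI 44% > 38% → does not qualify.
Option C: score 727 ≥ 720; DTI 44% > 36%; employment 60 ≥ 12 mo; reserves 16.2 ≥ 4 mo → does not qualify.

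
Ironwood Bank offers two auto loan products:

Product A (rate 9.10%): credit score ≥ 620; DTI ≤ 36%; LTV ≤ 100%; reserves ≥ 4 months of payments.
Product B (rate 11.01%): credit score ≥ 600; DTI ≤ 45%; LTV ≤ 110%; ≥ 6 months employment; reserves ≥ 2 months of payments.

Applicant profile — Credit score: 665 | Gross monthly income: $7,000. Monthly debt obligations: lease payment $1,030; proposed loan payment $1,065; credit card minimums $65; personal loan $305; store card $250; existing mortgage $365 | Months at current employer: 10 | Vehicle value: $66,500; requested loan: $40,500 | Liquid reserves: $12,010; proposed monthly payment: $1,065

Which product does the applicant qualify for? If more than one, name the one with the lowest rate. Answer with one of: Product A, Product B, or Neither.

Product B

Total debts = (1,030 + 1,065 + 65 + 305 + 250 + 365) = 3,080; DTI = 3,080/7,000 = 44%.
LTV = 40,500/66,500 = 60.9%.
Reserves = 12,010/1,065 = 11.3 months.
Product A: score 665 ≥ 620; DTI 44% > 36%; LTV 60.9% ≤ 100%; reserves 11.3 ≥ 4 mo → does not qualify.
Product B: score 665 ≥ 600; DTI 44% ≤ 45%; LTV 60.9% ≤ 110%; employment 10 ≥ 6 mo; reserves 11.3 ≥ 2 mo → qualifies.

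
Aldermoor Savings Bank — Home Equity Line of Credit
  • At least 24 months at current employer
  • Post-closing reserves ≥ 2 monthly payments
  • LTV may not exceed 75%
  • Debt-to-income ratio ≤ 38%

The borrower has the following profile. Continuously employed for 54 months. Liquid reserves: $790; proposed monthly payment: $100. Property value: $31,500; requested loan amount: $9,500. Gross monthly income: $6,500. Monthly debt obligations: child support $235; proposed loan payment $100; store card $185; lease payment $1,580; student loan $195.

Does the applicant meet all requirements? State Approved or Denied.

Employment 54 ≥ 24 months
Reserves = 790/100 = 7.9 months ≥ 2
Loan-to-value = 9,500/31,500 = 30.2% — pass (75% max)
Total monthly debts = (235 + 100 + 185 + 1,580 + 195) = 2,295. DTI = 2,295/6,500 = 35.3% ≤ 38%
All criteria satisfied.

Approved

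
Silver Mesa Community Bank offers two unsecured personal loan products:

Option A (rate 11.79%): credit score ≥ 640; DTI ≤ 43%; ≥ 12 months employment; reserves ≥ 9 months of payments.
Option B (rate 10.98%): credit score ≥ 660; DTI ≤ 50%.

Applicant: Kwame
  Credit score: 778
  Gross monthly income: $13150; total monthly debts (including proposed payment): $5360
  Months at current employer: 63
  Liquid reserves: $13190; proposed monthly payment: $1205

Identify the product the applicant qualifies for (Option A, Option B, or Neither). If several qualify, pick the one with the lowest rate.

Option B

DTI = 5,360/13,150 = 40.8%.
Reserves = 13,190/1,205 = 10.9 months.
Option A: score 778 ≥ 640; DTI 40.8% ≤ 43%; employment 63 ≥ 12 mo; reserves 10.9 ≥ 9 mo → qualifies.
Option B: score 778 ≥ 660; DTI 40.8% ≤ 50% → qualifies.
Qualifying: Option A, Option B. Lowest rate is 10.98% → Option B.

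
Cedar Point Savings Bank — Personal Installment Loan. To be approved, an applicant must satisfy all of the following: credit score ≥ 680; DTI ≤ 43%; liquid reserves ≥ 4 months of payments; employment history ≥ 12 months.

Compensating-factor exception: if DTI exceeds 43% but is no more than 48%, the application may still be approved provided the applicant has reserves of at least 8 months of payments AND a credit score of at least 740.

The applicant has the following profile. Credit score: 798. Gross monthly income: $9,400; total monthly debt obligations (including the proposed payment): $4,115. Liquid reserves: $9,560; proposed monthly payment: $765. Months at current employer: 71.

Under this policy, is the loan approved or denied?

Approved

Credit score 798 ≥ 680 (meets base)
DTI = 4,115/9,400 = 43.8% > 43% — standard DTI limit exceeded.
Liquid reserves cover 9,560/765 = 12.5 months — ≥ 4 required
Employment 71 ≥ 12 months
43.8% falls in the override range (43%–48%), so the compensating-factor test applies.
Reserves 12.5 ≥ 8 months; credit score 798 ≥ 740.
Both compensating conditions met → exception applies.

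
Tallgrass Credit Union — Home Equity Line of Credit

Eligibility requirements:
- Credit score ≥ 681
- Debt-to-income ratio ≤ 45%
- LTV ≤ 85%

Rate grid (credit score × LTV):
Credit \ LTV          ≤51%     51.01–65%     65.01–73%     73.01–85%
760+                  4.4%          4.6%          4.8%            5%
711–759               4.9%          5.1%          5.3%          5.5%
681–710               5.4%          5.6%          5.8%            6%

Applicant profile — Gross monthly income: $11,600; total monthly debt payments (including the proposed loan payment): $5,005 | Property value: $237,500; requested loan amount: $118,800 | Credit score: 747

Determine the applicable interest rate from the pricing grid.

4.9%

Credit score 747 ≥ 681; Debt-to-income = 5,005/11,600 = 43.1% — meets 45% limit
LTV: 118,800 ÷ 237,500 = 50%, within 85% cap
Credit 747 → row 711–759; LTV 50% → column ≤51%. Grid cell → 4.9%.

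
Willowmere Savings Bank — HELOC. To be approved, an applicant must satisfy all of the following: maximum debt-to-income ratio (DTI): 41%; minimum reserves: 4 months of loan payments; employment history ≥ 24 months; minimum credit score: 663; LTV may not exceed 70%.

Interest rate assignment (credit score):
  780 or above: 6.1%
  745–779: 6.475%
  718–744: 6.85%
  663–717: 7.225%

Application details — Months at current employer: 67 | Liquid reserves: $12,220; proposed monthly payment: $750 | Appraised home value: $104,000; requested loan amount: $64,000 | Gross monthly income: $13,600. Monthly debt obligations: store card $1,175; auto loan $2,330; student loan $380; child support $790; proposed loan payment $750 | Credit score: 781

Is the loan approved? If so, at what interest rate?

Approved at 6.1%

Credit score 781 ≥ 663 (meets minimum)
Total monthly debts = (1,175 + 2,330 + 380 + 790 + 750) = 5,425. DTI = 5,425/13,600 = 39.9% ≤ 41%
Reserves = 12,220/750 = 16.3 months ≥ 4
Employment 67 ≥ 24 months
LTV: 64,000 ÷ 104,000 = 61.5%, within 70% cap
All requirements met. Score 781 falls in the 780 or above tier → 6.1%.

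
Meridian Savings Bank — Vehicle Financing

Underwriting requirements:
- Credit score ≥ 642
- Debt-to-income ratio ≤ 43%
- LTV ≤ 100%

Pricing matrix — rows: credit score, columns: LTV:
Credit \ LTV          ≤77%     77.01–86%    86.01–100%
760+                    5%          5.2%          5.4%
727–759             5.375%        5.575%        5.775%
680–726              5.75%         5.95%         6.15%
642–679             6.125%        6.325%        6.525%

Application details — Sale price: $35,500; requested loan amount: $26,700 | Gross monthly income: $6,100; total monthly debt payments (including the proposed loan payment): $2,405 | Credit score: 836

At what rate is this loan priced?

Credit score 836 ≥ 642; Debt-to-income = 2,405/6,100 = 39.4% — meets 43% limit
LTV: 26,700 ÷ 35,500 = 75.2%, within 100% cap
Score 836 is in the 760+ band; LTV 75.2% is in the ≤77% band → 5%.

5%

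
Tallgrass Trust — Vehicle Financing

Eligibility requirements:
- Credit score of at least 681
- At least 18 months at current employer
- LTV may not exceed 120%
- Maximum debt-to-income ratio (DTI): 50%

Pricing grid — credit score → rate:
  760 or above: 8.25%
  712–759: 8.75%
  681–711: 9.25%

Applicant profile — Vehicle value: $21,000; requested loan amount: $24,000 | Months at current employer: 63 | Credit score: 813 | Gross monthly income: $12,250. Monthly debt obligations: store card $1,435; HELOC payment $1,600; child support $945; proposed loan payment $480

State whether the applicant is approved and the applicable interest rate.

Approved at 8.25%

Credit score 813 ≥ 681 (meets minimum)
Employment 63 ≥ 18 months
Loan-to-value = 24,000/21,000 = 114.3% — pass (120% max)
Total monthly debts = (1,435 + 1,600 + 945 + 480) = 4,460. DTI = 4,460/12,250 = 36.4% ≤ 50%
All requirements met. Score 813 falls in the 760 or above tier → 8.25%.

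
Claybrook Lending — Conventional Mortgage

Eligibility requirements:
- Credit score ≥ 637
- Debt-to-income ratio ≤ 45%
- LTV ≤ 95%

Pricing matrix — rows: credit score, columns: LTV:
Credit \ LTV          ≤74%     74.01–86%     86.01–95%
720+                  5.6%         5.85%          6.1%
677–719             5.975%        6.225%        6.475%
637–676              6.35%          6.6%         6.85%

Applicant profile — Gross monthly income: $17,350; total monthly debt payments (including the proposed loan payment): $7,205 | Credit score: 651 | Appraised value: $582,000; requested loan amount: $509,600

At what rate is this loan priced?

Credit score 651 ≥ 637; Debt-to-income = 7,205/17,350 = 41.5% — meets 45% limit
LTV: 509,600 ÷ 582,000 = 87.6%, within 95% cap
Row: 651 falls in 637–676. Column: 87.6% falls in 86.01–95%. Rate = 6.85%.

6.85%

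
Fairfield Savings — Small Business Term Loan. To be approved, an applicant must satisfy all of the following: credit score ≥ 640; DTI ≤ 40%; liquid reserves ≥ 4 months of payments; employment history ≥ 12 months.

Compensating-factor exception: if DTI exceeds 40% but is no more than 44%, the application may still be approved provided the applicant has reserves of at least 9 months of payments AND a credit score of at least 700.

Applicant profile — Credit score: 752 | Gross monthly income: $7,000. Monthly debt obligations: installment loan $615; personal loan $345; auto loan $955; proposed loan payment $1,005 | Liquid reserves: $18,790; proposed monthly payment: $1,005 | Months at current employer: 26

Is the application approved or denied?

Approved

Credit score 752 ≥ 640 (meets base)
Total debts = (615 + 345 + 955 + 1,005) = 2,920. DTI = 2,920/7,000 = 41.7% > 40% — standard DTI limit exceeded.
Reserves = 18,790/1,005 = 18.7 months ≥ 4
Employment 26 ≥ 12 months
41.7% falls in the override range (40%–44%), so the compensating-factor test applies.
Override check — reserves: 18.7 mo (ok); score: 752 (ok).
Both override conditions satisfied; DTI exception granted.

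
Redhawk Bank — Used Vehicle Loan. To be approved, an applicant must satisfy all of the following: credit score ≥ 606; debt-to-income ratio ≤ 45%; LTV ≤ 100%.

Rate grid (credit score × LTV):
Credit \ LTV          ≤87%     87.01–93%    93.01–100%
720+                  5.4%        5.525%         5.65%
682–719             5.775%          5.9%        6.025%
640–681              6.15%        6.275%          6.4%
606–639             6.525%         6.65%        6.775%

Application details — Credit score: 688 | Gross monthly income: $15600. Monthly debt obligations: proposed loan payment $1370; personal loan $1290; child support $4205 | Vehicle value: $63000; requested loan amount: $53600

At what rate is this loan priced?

Credit score 688 ≥ 606; Total monthly debts = (1,370 + 1,290 + 4,205) = 6,865. DTI = 6,865/15,600 = 44% ≤ 45%
LTV = 53,600/63,000 = 85.1% ≤ 100%
Score 688 is in the 682–719 band; LTV 85.1% is in the ≤87% band → 5.775%.

5.775%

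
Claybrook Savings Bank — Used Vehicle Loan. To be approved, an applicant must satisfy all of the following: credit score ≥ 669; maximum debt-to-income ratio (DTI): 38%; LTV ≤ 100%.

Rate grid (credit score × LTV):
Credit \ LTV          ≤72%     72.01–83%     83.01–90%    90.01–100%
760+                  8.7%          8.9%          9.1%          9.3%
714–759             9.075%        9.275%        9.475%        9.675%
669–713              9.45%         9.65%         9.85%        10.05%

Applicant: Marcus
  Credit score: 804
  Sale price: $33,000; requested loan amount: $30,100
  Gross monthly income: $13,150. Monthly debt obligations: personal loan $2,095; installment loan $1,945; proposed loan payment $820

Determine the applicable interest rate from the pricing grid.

9.3%

Credit score 804 ≥ 669; Total monthly debts = (2,095 + 1,945 + 820) = 4,860. DTI: 4,860 ÷ 13,150 = 37%, within the 38% cap
LTV = 30,100/33,000 = 91.2% ≤ 100%
Credit 804 → row 760+; LTV 91.2% → column 90.01–100%. Grid cell → 9.3%.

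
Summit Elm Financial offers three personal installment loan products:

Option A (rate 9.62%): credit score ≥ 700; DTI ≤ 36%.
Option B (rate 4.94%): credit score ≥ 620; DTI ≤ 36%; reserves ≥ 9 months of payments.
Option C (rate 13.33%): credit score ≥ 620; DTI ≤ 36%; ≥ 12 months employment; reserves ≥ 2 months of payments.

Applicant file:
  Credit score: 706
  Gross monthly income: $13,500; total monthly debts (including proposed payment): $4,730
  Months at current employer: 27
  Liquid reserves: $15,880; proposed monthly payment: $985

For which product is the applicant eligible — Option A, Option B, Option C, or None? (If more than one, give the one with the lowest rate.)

Option B

DTI = 4,730/13,500 = 35%.
Reserves = 15,880/985 = 16.1 months.
Option A: score 706 ≥ 700; DTI 35% ≤ 36% → qualifies.
Option B: score 706 ≥ 620; DTI 35% ≤ 36%; reserves 16.1 ≥ 9 mo → qualifies.
Option C: score 706 ≥ 620; DTI 35% ≤ 36%; employment 27 ≥ 12 mo; reserves 16.1 ≥ 2 mo → qualifies.
Qualifying: Option A, Option B, Option C. Lowest rate is 4.94% → Option B.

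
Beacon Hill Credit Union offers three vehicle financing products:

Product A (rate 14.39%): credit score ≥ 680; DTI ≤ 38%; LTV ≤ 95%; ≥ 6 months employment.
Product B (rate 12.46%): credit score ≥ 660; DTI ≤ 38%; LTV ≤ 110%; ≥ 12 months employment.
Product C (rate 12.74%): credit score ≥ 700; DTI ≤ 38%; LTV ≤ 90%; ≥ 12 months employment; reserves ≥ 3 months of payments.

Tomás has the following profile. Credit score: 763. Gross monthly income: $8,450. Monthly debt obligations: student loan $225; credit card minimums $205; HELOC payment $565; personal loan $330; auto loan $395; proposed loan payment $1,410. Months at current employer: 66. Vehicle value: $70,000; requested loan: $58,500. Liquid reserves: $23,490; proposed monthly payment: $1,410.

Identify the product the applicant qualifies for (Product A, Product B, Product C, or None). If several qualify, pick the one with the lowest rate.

Product B

Total debts = (225 + 205 + 565 + 330 + 395 + 1,410) = 3,130; DTI = 3,130/8,450 = 37%.
LTV = 58,500/70,000 = 83.6%.
Reserves = 23,490/1,410 = 16.7 months.
Product A: score 763 ≥ 680; DTI 37% ≤ 38%; LTV 83.6% ≤ 95%; employment 66 ≥ 6 mo → qualifies.
Product B: score 763 ≥ 660; DTI 37% ≤ 38%; LTV 83.6% ≤ 110%; employment 66 ≥ 12 mo → qualifies.
Product C: score 763 ≥ 700; DTI 37% ≤ 38%; LTV 83.6% ≤ 90%; employment 66 ≥ 12 mo; reserves 16.7 ≥ 3 mo → qualifies.
Qualifying: Product A, Product B, Product C. Lowest rate is 12.46% → Product B.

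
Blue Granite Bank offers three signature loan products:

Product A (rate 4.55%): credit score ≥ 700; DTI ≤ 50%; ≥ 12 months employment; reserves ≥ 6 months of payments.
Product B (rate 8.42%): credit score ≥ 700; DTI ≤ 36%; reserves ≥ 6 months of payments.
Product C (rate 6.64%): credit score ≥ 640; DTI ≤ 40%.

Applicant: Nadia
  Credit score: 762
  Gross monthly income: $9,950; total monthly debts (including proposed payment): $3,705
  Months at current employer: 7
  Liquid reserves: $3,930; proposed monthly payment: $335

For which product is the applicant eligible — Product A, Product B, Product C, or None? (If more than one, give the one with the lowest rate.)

Product C

DTI = 3,705/9,950 = 37.2%.
Reserves = 3,930/335 = 11.7 months.
Product A: score 762 ≥ 700; DTI 37.2% ≤ 50%; employment 7 < 12 mo; reserves 11.7 ≥ 6 mo → does not qualify.
Product B: score 762 ≥ 700; DTI 37.2% > 36%; reserves 11.7 ≥ 6 mo → does not qualify.
Product C: score 762 ≥ 640; DTI 37.2% ≤ 40% → qualifies.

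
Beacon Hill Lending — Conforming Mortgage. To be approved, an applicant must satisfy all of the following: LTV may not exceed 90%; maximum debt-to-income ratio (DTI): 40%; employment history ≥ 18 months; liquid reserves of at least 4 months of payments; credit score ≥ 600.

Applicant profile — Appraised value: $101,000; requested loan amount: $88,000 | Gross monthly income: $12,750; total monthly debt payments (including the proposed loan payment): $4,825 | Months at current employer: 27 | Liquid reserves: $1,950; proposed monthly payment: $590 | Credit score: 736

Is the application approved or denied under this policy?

LTV = 88,000/101,000 = 87.1% ≤ 90%
DTI: 4,825 ÷ 12,750 = 37.8%, within the 40% cap
Employment 27 ≥ 18 months
Reserves: 1,950 ÷ 590 = 3.3 months (below 4-month minimum)
Credit score 736 ≥ 600 (meets)
Fails on reserves.

Denied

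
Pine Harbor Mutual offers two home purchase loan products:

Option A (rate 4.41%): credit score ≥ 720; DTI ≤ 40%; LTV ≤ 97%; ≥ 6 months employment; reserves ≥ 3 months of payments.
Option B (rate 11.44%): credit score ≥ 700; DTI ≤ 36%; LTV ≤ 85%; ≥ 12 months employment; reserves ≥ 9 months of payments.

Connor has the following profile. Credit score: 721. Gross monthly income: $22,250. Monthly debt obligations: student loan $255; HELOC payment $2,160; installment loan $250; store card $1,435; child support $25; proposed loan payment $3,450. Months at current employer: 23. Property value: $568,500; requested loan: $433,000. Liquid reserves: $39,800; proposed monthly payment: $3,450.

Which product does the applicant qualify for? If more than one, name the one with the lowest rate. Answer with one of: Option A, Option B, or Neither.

Total debts = (255 + 2,160 + 250 + 1,435 + 25 + 3,450) = 7,575; DTI = 7,575/22,250 = 34%.
LTV = 433,000/568,500 = 76.2%.
Reserves = 39,800/3,450 = 11.5 months.
Option A: score 721 ≥ 720; DTI 34% ≤ 40%; LTV 76.2% ≤ 97%; employment 23 ≥ 6 mo; reserves 11.5 ≥ 3 mo → qualifies.
Option B: score 721 ≥ 700; DTI 34% ≤ 36%; LTV 76.2% ≤ 85%; employment 23 ≥ 12 mo; reserves 11.5 ≥ 9 mo → qualifies.
Qualifying: Option A, Option B. Lowest rate is 4.41% → Option A.

Option A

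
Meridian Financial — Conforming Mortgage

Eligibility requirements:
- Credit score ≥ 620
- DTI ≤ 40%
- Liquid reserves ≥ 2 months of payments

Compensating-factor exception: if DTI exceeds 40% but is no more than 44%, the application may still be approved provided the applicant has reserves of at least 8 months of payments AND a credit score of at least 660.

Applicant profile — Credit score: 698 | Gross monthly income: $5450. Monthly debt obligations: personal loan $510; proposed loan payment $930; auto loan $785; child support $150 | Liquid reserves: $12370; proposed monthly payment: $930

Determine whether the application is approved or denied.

Credit score 698 ≥ 620 (meets base)
Total debts = (510 + 930 + 785 + 150) = 2,375. DTI = 2,375/5,450 = 43.6% > 40% — standard DTI limit exceeded.
Reserves = 12,370/930 = 13.3 months ≥ 2
DTI 43.6% is within the 40%–44% exception band; checking compensating factors.
Reserves 13.3 ≥ 8 months; credit score 698 ≥ 660.
Both compensating conditions met → exception applies.

Approved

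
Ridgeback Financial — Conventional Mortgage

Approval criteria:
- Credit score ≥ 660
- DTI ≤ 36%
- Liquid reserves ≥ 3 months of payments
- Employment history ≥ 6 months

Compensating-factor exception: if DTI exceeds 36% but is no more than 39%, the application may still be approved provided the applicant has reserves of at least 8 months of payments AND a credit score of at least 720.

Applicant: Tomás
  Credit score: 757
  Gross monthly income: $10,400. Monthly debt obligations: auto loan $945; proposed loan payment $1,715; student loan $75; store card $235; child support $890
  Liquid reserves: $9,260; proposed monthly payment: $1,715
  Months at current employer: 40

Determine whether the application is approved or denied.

Credit score 757 ≥ 660 (meets base)
Total debts = (945 + 1,715 + 75 + 235 + 890) = 3,860. DTI = 3,860/10,400 = 37.1% > 36% — standard DTI limit exceeded.
Liquid reserves cover 9,260/1,715 = 5.4 months — ≥ 3 required
Employment 40 ≥ 6 months
DTI 37.1% is within the 36%–39% exception band; checking compensating factors.
Override check — reserves: 5.4 mo (short of 8); score: 757 (ok).
Override conditions not both satisfied; exception does not apply.

Denied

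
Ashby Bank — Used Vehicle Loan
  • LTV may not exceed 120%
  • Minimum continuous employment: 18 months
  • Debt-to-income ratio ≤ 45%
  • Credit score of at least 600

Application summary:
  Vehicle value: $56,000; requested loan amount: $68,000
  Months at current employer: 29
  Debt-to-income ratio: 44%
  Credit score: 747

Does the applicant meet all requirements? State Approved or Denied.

Denied

LTV = 68,000/56,000 = 121.4% > 120%
Employment 29 ≥ 18 months
Debt-to-income 44% vs 45% cap — pass
Credit score 747 ≥ 600 (meets)
Fails on LTV.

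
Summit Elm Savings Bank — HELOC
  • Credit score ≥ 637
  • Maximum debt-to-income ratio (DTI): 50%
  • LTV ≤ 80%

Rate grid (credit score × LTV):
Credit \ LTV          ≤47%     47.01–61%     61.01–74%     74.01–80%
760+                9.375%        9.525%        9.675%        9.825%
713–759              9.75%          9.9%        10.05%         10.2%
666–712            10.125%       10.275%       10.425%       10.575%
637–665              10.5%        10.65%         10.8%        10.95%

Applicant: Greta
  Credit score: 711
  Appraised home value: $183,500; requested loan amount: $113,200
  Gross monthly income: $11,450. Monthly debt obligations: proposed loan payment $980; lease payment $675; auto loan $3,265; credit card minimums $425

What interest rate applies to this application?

Credit score 711 ≥ 637; Total monthly debts = (980 + 675 + 3,265 + 425) = 5,345. Debt-to-income = 5,345/11,450 = 46.7% — meets 50% limit
LTV = 113,200/183,500 = 61.7% ≤ 80%
Row: 711 falls in 666–712. Column: 61.7% falls in 61.01–74%. Rate = 10.425%.

10.425%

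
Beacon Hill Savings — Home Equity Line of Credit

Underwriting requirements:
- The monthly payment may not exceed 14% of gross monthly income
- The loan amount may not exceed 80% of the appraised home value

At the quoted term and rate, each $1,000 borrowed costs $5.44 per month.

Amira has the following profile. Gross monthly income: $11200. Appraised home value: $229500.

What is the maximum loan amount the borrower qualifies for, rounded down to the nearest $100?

$183,600

Payment cap: 14% × $11,200 = $1,568/month.
At $5.44 per $1,000, that supports 1,568/5.44 × 1,000 ≈ $288,235 → $288,200.
LTV cap: 80% × $229,500 = $183,600 → $183,600.
Binding constraint: loan-to-value.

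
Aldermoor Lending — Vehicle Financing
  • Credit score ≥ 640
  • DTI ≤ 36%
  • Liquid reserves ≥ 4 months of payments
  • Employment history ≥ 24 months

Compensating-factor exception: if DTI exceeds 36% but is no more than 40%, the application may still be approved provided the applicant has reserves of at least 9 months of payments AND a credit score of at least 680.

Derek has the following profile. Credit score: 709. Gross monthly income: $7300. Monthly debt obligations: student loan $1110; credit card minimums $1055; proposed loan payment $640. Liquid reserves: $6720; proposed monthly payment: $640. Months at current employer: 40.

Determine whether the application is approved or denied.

Credit score 709 ≥ 640 (meets base)
Total debts = (1,110 + 1,055 + 640) = 2,805. DTI: 2,805 ÷ 7,300 = 38.4%, over the 36% base limit.
Reserves = 6,720/640 = 10.5 months ≥ 4
Employment 40 ≥ 24 months
38.4% falls in the override range (36%–40%), so the compensating-factor test applies.
Override check — reserves: 10.5 mo (ok); score: 709 (ok).
Both compensating conditions met → exception applies.

Approved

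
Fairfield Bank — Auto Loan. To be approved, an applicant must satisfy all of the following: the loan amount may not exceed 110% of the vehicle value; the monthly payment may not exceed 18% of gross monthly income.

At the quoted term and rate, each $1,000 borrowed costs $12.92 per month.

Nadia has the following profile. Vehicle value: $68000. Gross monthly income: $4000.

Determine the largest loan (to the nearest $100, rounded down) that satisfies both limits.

$55,700

Payment cap: 18% × $4,000 = $720/month.
At $12.92 per $1,000, that supports 720/12.92 × 1,000 ≈ $55,727 → $55,700.
LTV cap: 110% × $68,000 = $74,800 → $74,800.
Binding constraint: payment-to-income.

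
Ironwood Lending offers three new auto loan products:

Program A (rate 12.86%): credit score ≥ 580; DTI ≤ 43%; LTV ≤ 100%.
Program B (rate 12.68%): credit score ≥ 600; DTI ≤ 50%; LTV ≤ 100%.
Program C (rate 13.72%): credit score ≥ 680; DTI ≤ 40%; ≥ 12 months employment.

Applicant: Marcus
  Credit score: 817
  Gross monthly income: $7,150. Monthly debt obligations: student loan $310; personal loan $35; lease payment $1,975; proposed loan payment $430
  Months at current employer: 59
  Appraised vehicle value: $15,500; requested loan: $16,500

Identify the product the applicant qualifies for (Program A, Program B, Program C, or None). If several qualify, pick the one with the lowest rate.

Total debts = (310 + 35 + 1,975 + 430) = 2,750; DTI = 2,750/7,150 = 38.5%.
LTV = 16,500/15,500 = 106.5%.
Program A: score 817 ≥ 580; DTI 38.5% ≤ 43%; LTV 106.5% > 100% → does not qualify.
Program B: score 817 ≥ 600; DTI 38.5% ≤ 50%; LTV 106.5% > 100% → does not qualify.
Program C: score 817 ≥ 680; DTI 38.5% ≤ 40%; employment 59 ≥ 12 mo → qualifies.

Program C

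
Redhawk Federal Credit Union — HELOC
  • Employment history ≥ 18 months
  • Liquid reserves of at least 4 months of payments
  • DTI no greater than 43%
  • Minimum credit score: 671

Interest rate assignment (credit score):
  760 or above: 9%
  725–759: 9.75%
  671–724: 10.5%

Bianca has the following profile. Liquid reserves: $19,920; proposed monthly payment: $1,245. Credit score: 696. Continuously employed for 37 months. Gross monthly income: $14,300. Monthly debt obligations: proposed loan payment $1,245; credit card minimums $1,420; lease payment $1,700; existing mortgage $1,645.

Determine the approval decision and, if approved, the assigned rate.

Approved at 10.5%

Credit score 696 ≥ 671 (meets minimum)
Liquid reserves cover 19,920/1,245 = 16.0 months — ≥ 4 required
Employment 37 ≥ 18 months
Total monthly debts = (1,245 + 1,420 + 1,700 + 1,645) = 6,010. DTI: 6,010 ÷ 14,300 = 42%, within the 43% cap
All requirements met. Score 696 falls in the 671–724 tier → 10.5%.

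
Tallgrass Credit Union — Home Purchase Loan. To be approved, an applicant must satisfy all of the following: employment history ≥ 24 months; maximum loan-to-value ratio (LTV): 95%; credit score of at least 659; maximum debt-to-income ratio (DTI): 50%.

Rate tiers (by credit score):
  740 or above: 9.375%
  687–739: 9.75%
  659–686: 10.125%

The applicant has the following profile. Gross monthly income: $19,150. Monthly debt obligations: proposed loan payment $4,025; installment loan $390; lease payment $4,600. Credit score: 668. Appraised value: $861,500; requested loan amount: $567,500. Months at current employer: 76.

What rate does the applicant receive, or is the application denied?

Credit score 668 ≥ 659 (meets minimum)
Loan-to-value = 567,500/861,500 = 65.9% — pass (95% max)
Employment 76 ≥ 24 months
Total monthly debts = (4,025 + 390 + 4,600) = 9,015. DTI = 9,015/19,150 = 47.1% ≤ 50%
All requirements met. Score 668 falls in the 659–686 tier → 10.125%.

Approved at 10.125%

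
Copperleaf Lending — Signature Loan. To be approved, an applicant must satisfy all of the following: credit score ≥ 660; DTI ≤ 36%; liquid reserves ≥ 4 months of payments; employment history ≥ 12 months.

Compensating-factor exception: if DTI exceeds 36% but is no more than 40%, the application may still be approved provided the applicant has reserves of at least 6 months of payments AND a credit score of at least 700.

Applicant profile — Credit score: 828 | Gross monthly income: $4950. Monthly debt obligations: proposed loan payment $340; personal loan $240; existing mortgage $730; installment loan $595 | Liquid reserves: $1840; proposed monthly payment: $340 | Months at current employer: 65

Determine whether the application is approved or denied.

Denied

Credit score 828 ≥ 660 (meets base)
Total debts = (340 + 240 + 730 + 595) = 1,905. DTI: 1,905 ÷ 4,950 = 38.5%, over the 36% base limit.
Reserves = 1,840/340 = 5.4 months ≥ 4
Employment 65 ≥ 12 months
DTI 38.5% is within the 36%–40% exception band; checking compensating factors.
Reserves 5.4 < 6 months; credit score 828 ≥ 700.
Compensating-factor requirement not fully met.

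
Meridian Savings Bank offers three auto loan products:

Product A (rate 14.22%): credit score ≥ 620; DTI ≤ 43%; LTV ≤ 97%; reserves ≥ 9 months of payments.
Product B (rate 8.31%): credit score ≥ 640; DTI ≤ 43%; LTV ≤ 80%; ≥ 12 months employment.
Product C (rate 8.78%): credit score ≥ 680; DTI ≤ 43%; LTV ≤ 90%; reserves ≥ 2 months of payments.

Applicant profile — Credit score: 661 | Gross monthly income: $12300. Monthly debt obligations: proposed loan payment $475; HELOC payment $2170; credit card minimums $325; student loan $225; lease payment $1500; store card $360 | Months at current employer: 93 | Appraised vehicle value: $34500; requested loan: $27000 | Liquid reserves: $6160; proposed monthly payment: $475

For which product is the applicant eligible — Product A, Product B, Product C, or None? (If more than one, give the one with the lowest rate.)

Total debts = (475 + 2,170 + 325 + 225 + 1,500 + 360) = 5,055; DTI = 5,055/12,300 = 41.1%.
LTV = 27,000/34,500 = 78.3%.
Reserves = 6,160/475 = 13.0 months.
Product A: score 661 ≥ 620; DTI 41.1% ≤ 43%; LTV 78.3% ≤ 97%; reserves 13.0 ≥ 9 mo → qualifies.
Product B: score 661 ≥ 640; DTI 41.1% ≤ 43%; LTV 78.3% ≤ 80%; employment 93 ≥ 12 mo → qualifies.
Product C: score 661 < 680; DTI 41.1% ≤ 43%; LTV 78.3% ≤ 90%; reserves 13.0 ≥ 2 mo → does not qualify.
Qualifying: Product A, Product B. Lowest rate is 8.31% → Product B.

Product B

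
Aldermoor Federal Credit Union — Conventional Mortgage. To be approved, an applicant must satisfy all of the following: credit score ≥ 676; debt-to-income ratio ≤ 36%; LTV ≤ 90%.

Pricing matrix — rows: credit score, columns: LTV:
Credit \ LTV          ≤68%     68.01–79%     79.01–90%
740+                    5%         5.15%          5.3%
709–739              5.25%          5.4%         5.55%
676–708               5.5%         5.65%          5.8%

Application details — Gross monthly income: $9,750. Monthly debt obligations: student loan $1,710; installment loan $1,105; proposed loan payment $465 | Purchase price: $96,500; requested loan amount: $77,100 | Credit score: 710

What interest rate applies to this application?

Credit score 710 ≥ 676; Total monthly debts = (1,710 + 1,105 + 465) = 3,280. Debt-to-income = 3,280/9,750 = 33.6% — meets 36% limit
LTV = 77,100/96,500 = 79.9% ≤ 90%
Row: 710 falls in 709–739. Column: 79.9% falls in 79.01–90%. Rate = 5.55%.

5.55%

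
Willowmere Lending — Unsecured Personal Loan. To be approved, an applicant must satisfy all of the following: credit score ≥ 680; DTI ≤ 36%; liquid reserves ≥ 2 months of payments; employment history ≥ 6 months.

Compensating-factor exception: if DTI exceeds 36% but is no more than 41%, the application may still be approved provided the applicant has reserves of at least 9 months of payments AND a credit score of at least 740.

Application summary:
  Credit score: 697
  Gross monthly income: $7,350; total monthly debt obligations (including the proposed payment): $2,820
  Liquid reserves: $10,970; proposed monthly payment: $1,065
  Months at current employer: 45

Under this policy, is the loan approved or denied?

Denied

Credit score 697 ≥ 680 (meets base)
DTI: 2,820 ÷ 7,350 = 38.4%, over the 36% base limit.
Liquid reserves cover 10,970/1,065 = 10.3 months — ≥ 2 required
Employment 45 ≥ 6 months
DTI 38.4% is within the 36%–41% exception band; checking compensating factors.
Reserves 10.3 ≥ 9 months; credit score 697 < 740.
Compensating-factor requirement not fully met.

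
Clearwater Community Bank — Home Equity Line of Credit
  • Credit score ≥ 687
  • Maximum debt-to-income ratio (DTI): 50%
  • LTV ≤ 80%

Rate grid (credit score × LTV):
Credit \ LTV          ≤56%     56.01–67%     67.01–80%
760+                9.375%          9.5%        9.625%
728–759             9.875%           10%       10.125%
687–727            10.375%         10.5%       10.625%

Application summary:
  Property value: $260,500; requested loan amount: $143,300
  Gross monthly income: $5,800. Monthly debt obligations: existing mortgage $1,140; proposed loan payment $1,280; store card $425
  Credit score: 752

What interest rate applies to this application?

9.875%

Credit score 752 ≥ 687; Total monthly debts = (1,140 + 1,280 + 425) = 2,845. Debt-to-income = 2,845/5,800 = 49.1% — meets 50% limit
Loan-to-value = 143,300/260,500 = 55% — pass (80% max)
Row: 752 falls in 728–759. Column: 55% falls in ≤56%. Rate = 9.875%.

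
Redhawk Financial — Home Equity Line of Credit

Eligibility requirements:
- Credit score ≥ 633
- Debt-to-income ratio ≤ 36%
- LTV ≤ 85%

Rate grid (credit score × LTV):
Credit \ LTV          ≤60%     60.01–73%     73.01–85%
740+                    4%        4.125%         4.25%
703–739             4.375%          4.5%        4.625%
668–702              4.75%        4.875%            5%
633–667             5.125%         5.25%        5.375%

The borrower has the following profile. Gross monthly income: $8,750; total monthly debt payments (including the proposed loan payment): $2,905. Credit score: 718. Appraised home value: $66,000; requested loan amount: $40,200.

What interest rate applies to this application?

4.5%

Credit score 718 ≥ 633; DTI: 2,905 ÷ 8,750 = 33.2%, within the 36% cap
Loan-to-value = 40,200/66,000 = 60.9% — pass (85% max)
Score 718 is in the 703–739 band; LTV 60.9% is in the 60.01–73% band → 4.5%.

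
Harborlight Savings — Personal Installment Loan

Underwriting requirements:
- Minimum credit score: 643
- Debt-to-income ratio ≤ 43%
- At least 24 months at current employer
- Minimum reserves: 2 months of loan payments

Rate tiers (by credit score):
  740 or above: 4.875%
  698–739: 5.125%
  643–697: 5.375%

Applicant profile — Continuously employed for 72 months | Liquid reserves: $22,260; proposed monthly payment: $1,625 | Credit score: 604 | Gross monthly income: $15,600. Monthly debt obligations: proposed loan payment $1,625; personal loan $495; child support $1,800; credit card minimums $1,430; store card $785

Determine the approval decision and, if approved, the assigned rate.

Denied

Credit score 604 < 643 (below minimum)
Total monthly debts = (1,625 + 495 + 1,800 + 1,430 + 785) = 6,135. DTI: 6,135 ÷ 15,600 = 39.3%, within the 43% cap
Liquid reserves cover 22,260/1,625 = 13.7 months — ≥ 2 required
Employment 72 ≥ 24 months
Not all requirements met → denied.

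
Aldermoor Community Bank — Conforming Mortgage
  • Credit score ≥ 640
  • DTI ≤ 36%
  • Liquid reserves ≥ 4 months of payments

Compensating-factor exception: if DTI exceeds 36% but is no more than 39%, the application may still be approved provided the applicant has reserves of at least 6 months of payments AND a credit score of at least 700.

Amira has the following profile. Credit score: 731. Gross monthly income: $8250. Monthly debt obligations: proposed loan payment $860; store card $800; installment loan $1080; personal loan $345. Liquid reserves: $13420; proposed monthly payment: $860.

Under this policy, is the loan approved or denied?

Credit score 731 ≥ 640 (meets base)
Total debts = (860 + 800 + 1,080 + 345) = 3,085. DTI: 3,085 ÷ 8,250 = 37.4%, over the 36% base limit.
Liquid reserves cover 13,420/860 = 15.6 months — ≥ 4 required
DTI 37.4% is within the 36%–39% exception band; checking compensating factors.
Reserves 15.6 ≥ 6 months; credit score 731 ≥ 700.
Both compensating conditions met → exception applies.

Approved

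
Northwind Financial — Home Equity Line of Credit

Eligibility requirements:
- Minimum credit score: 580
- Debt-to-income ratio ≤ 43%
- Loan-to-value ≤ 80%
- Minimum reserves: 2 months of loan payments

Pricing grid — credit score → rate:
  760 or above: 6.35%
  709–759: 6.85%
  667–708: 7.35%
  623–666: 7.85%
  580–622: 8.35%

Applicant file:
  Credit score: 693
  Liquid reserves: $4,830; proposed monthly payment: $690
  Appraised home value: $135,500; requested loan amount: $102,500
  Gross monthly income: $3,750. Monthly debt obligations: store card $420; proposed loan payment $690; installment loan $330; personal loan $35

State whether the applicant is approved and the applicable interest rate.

Credit score 693 ≥ 580 (meets minimum)
Loan-to-value = 102,500/135,500 = 75.6% — pass (80% max)
Liquid reserves cover 4,830/690 = 7.0 months — ≥ 2 required
Total monthly debts = (420 + 690 + 330 + 35) = 1,475. Debt-to-income = 1,475/3,750 = 39.3% — meets 43% limit
All requirements met. Score 693 falls in the 667–708 tier → 7.35%.

Approved at 7.35%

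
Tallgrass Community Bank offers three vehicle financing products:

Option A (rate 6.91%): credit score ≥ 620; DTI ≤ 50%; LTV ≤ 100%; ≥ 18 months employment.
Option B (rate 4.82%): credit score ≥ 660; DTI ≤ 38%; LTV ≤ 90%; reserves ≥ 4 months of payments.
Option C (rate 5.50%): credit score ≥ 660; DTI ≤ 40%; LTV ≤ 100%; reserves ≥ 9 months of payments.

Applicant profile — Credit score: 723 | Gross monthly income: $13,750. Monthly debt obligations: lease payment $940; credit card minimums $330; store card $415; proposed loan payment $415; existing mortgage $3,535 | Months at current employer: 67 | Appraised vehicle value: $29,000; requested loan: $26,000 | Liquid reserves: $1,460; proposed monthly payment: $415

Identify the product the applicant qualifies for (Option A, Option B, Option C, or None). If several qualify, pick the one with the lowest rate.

Total debts = (940 + 330 + 415 + 415 + 3,535) = 5,635; DTI = 5,635/13,750 = 41%.
LTV = 26,000/29,000 = 89.7%.
Reserves = 1,460/415 = 3.5 months.
Option A: score 723 ≥ 620; DTI 41% ≤ 50%; LTV 89.7% ≤ 100%; employment 67 ≥ 18 mo → qualifies.
Option B: score 723 ≥ 660; DTI 41% > 38%; LTV 89.7% ≤ 90%; reserves 3.5 < 4 mo → does not qualify.
Option C: score 723 ≥ 660; DTI 41% > 40%; LTV 89.7% ≤ 100%; reserves 3.5 < 9 mo → does not qualify.

Option A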